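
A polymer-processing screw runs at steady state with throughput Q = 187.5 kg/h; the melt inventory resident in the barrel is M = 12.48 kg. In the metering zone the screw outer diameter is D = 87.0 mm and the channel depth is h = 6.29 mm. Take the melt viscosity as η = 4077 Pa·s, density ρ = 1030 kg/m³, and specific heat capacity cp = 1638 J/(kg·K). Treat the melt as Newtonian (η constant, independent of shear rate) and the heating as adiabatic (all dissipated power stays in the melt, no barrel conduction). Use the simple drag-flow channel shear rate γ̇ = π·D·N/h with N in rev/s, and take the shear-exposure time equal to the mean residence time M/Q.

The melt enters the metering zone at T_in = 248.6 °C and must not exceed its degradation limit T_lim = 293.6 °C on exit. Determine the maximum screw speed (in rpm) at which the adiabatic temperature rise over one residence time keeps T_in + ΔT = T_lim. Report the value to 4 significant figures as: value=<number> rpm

Q_s = Q / 3600 = 187.5 / 3600 = 0.0520833 kg/s
t_res = M / Q_s = 12.48 / 0.0520833 = 239.616 s
D = 87.0 mm = 0.087 m;  h = 6.29 mm = 0.00629 m
ΔT_a = T_lim − T_in = 293.6 − 248.6 = 45 K
Invert ΔT = ηγ̇²t_res/(ρcp) for γ̇: γ̇_max² = ΔT_a ρ cp / (η t_res) = 45·1030·1638 / (4077·239.616) = 77.7154 s⁻²
Take the square root: γ̇_max = √(77.7154) = 8.81563 s⁻¹
N_max = γ̇_max·h / (π·D) = 8.81563 · 0.00629 / (π · 0.087) = 0.202878 rev/s = 12.1727 rpm

value=12.17 rpm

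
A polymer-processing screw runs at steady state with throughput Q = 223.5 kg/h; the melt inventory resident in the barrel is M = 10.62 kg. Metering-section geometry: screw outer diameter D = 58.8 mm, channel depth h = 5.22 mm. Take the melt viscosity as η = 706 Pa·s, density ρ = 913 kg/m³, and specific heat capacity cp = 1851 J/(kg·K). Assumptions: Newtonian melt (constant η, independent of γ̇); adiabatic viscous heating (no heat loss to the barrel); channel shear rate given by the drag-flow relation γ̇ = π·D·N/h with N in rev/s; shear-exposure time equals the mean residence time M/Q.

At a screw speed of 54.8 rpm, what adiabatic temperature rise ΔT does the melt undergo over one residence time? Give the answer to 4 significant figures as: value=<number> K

Q_s = Q / 3600 = 223.5 / 3600 = 0.0620833 kg/s
t_res = M / Q_s = 10.62 / 0.0620833 = 171.06 s
D = 58.8 mm = 0.0588 m;  h = 5.22 mm = 0.00522 m;  N = 54.8 rpm / 60 = 0.913333 rev/s
Shear rate: γ̇ = πDN/h = π·0.0588·0.913333/0.00522 = 32.3211 s⁻¹
ΔT = η·γ̇²·t_res / (ρ·cp) = 706 · (32.3211)² · 171.06 / (913 · 1851) = 74.6533 K

value=74.65 K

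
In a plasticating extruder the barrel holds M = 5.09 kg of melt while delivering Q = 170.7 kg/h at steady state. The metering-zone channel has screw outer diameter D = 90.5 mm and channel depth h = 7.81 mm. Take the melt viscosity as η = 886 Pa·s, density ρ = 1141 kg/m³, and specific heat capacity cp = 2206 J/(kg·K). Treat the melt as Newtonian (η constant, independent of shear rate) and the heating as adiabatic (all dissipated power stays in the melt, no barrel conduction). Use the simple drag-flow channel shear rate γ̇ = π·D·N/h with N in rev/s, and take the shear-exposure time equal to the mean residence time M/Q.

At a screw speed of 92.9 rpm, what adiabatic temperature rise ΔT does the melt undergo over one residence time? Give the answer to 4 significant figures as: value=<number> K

value=120.0 K

Q_s = Q / 3600 = 170.7 / 3600 = 0.0474167 kg/s
t_res = M / Q_s = 5.09 ÷ 0.0474167 = 107.346 s
Geometry in metres: D = 90.5 mm → 0.0905 m, h = 7.81 mm → 0.00781 m; screw speed N = 92.9 rpm = 1.54833 rev/s
γ̇ = π·D·N / h = π · 0.0905 · 1.54833 / 0.00781 = 56.3653 s⁻¹
Adiabatic rise: ΔT = η γ̇² t_res / (ρ cp) = 886·(56.3653)²·107.346 / (1141·2206) = 120.047 K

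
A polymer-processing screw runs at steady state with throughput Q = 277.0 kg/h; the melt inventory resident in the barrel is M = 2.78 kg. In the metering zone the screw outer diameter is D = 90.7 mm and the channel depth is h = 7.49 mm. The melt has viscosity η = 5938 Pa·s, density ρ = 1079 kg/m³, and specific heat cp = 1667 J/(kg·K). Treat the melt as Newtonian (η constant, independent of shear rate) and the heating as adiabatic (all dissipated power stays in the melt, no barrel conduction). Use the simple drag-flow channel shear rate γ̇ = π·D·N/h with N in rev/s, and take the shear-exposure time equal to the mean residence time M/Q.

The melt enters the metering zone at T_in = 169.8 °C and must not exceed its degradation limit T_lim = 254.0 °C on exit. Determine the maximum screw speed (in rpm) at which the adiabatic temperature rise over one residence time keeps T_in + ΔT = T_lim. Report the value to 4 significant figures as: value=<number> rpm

Q_s = Q / 3600 = 277.0 / 3600 = 0.0769444 kg/s
Mean residence time: t_res = M/Q_s = 2.78 kg / 0.0769444 kg/s = 36.13 s
D = 90.7 mm = 0.0907 m;  h = 7.49 mm = 0.00749 m
Allowable rise: ΔT_a = T_lim − T_in = 254.0 − 169.8 = 84.2 K
Invert ΔT = ηγ̇²t_res/(ρcp) for γ̇: γ̇_max² = ΔT_a ρ cp / (η t_res) = 84.2·1079·1667 / (5938·36.13) = 705.93 s⁻²
Take the square root: γ̇_max = √(705.93) = 26.5693 s⁻¹
N_max = γ̇_max h / (πD) = 26.5693·0.00749/(π·0.0907) = 0.698402 rev/s → ×60 = 41.9041 rpm

value=41.90 rpm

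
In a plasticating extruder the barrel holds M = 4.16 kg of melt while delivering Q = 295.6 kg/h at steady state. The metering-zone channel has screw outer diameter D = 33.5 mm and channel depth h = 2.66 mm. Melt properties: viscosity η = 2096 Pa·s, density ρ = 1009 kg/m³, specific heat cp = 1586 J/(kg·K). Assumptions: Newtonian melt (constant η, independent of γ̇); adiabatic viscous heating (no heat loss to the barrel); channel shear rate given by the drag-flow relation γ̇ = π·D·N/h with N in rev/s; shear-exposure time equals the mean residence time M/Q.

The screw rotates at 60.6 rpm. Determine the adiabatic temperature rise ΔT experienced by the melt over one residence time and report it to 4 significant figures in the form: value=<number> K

value=106.0 K

Throughput in SI: Q_s = 295.6 kg/h ÷ 3600 s/h = 0.0821111 kg/s
Mean residence time: t_res = M/Q_s = 4.16 kg / 0.0821111 kg/s = 50.6631 s
Geometry in metres: D = 33.5 mm → 0.0335 m, h = 2.66 mm → 0.00266 m; screw speed N = 60.6 rpm = 1.01 rev/s
γ̇ = π·D·N / h = π · 0.0335 · 1.01 / 0.00266 = 39.9608 s⁻¹
ΔT = η·γ̇²·t_res/(ρ·cp) = [2096 × 39.9608² × 50.6631] / [1009 × 1586] = 105.964 K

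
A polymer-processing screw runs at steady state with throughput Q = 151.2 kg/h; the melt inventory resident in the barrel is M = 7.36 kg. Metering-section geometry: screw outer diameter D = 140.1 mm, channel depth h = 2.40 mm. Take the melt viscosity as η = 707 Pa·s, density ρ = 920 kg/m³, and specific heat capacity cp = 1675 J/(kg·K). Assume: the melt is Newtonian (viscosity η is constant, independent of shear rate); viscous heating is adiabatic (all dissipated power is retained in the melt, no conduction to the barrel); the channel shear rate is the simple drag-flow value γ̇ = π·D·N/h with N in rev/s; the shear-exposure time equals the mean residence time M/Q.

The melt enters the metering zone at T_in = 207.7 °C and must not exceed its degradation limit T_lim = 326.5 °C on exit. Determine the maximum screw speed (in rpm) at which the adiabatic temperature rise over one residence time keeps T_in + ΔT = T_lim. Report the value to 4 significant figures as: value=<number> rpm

value=12.58 rpm

Convert throughput: Q = 151.2 kg/h = 151.2/3600 = 0.042 kg/s
t_res = M / Q_s = 7.36 ÷ 0.042 = 175.238 s
Geometry in SI: D = 140.1 mm → 0.1401 m, h = 2.40 mm → 0.0024 m
ΔT_a = T_lim − T_in = 326.5 °C − 207.7 °C = 118.8 K
γ̇_max² = ΔT_a·ρ·cp/(η·t_res) = 118.8·920·1675/(707·175.238) = 1477.65 s⁻²
γ̇_max = √1477.65 = 38.4402 s⁻¹
Solve γ̇ = πDN/h for N: N_max = γ̇_max·h/(π·D) = 38.4402 × 0.0024 / (π × 0.1401) = 0.209608 rev/s = 12.5765 rpm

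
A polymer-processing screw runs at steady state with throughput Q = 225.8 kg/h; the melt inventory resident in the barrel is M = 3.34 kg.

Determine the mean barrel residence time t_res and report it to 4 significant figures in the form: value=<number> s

value=53.25 s

Throughput in SI: Q_s = 225.8 kg/h ÷ 3600 s/h = 0.0627222 kg/s
t_res = M / Q_s = 3.34 ÷ 0.0627222 = 53.2507 s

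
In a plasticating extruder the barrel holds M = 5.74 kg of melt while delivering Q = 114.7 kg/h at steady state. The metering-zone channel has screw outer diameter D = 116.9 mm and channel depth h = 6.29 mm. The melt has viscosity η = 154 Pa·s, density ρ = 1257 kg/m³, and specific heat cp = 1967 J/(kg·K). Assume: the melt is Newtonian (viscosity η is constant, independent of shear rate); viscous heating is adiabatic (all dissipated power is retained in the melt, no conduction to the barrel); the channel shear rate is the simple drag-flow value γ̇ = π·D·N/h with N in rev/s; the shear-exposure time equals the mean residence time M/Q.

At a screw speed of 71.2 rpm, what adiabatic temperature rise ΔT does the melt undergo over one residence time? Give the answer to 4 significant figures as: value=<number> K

value=53.87 K

Q_s = Q / 3600 = 114.7 / 3600 = 0.0318611 kg/s
Mean residence time: t_res = M/Q_s = 5.74 kg / 0.0318611 kg/s = 180.157 s
D = 116.9 mm = 0.1169 m;  h = 6.29 mm = 0.00629 m;  N = 71.2 rpm / 60 = 1.18667 rev/s
γ̇ = π·D·N / h = π · 0.1169 · 1.18667 / 0.00629 = 69.2855 s⁻¹
ΔT = η·γ̇²·t_res / (ρ·cp) = 154 · (69.2855)² · 180.157 / (1257 · 1967) = 53.8663 K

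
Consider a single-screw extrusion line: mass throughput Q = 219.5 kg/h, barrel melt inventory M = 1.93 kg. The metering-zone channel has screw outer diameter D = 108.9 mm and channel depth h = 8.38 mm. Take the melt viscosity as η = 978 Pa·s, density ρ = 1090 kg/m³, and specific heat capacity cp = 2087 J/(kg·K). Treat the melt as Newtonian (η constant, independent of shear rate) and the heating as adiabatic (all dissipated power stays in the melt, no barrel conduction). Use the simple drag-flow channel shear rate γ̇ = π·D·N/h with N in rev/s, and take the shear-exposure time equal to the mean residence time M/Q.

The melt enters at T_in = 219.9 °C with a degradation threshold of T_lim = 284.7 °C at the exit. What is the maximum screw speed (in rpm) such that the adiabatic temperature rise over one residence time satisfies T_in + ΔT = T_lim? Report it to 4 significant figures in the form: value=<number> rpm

value=101.4 rpm

Q_s = Q / 3600 = 219.5 / 3600 = 0.0609722 kg/s
t_res = M / Q_s = 1.93 ÷ 0.0609722 = 31.6538 s
Convert to metres: D = 0.1089 m, h = 0.00838 m
ΔT_a = T_lim − T_in = 284.7 − 219.9 = 64.8 K
Invert ΔT = ηγ̇²t_res/(ρcp) for γ̇: γ̇_max² = ΔT_a ρ cp / (η t_res) = 64.8·1090·2087 / (978·31.6538) = 4761.68 s⁻²
Take the square root: γ̇_max = √(4761.68) = 69.0049 s⁻¹
N_max = γ̇_max·h / (π·D) = 69.0049 · 0.00838 / (π · 0.1089) = 1.69023 rev/s = 101.414 rpm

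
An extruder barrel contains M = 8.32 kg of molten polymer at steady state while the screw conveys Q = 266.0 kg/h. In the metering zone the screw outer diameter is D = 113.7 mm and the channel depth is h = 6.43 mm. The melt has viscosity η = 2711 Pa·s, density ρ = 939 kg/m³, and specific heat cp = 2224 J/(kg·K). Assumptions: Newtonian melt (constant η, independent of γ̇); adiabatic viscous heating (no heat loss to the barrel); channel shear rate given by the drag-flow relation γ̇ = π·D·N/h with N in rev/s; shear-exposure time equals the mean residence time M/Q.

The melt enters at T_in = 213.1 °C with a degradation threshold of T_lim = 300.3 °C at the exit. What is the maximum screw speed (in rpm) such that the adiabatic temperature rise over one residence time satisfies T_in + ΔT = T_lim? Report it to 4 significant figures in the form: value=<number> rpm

value=26.38 rpm

Q_s = Q / 3600 = 266.0 / 3600 = 0.0738889 kg/s
t_res = M / Q_s = 8.32 ÷ 0.0738889 = 112.602 s
D = 113.7 mm = 0.1137 m;  h = 6.43 mm = 0.00643 m
ΔT_a = T_lim − T_in = 300.3 °C − 213.1 °C = 87.2 K
γ̇_max² = ΔT_a·ρ·cp / (η·t_res) = [87.2 × 939 × 2224] / [2711 × 112.602] = 596.545 s⁻²
Take the square root: γ̇_max = √(596.545) = 24.4243 s⁻¹
N_max = γ̇_max h / (πD) = 24.4243·0.00643/(π·0.1137) = 0.439665 rev/s → ×60 = 26.3799 rpm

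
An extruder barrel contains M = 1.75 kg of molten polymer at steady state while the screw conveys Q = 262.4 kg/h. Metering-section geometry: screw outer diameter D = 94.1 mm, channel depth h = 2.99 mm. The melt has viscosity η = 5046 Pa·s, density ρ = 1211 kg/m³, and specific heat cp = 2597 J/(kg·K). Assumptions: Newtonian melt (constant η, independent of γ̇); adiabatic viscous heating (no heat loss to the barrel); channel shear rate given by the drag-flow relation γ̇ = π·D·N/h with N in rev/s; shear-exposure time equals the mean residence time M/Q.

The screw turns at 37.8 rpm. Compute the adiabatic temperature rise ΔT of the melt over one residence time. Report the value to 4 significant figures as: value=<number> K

value=149.5 K

Q_s = Q / 3600 = 262.4 / 3600 = 0.0728889 kg/s
Mean residence time: t_res = M/Q_s = 1.75 kg / 0.0728889 kg/s = 24.0091 s
Convert to SI: D = 0.0941 m, h = 0.00299 m, N = 37.8/60 = 0.63 rev/s
γ̇ = π D N / h = (π)(0.0941)(0.63) / 0.00299 = 62.2886 s⁻¹
ΔT = η·γ̇²·t_res/(ρ·cp) = [5046 × 62.2886² × 24.0091] / [1211 × 2597] = 149.46 K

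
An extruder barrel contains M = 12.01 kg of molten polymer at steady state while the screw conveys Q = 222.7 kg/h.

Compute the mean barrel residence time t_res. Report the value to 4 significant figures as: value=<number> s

Throughput in SI: Q_s = 222.7 kg/h ÷ 3600 s/h = 0.0618611 kg/s
t_res = M / Q_s = 12.01 ÷ 0.0618611 = 194.145 s

value=194.1 s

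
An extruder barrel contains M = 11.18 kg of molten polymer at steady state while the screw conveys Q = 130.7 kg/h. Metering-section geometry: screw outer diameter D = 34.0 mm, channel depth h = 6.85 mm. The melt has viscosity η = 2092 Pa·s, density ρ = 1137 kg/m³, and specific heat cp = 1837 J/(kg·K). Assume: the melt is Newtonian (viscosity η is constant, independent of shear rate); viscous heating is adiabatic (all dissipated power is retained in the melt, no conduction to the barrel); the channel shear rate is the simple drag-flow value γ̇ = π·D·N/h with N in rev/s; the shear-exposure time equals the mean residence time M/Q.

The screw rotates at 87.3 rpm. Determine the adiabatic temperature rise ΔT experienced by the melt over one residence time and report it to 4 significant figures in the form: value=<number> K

Q_s = Q / 3600 = 130.7 / 3600 = 0.0363056 kg/s
t_res = M / Q_s = 11.18 ÷ 0.0363056 = 307.942 s
Convert to SI: D = 0.034 m, h = 0.00685 m, N = 87.3/60 = 1.455 rev/s
Shear rate: γ̇ = πDN/h = π·0.034·1.455/0.00685 = 22.6883 s⁻¹
ΔT = η·γ̇²·t_res/(ρ·cp) = [2092 × 22.6883² × 307.942] / [1137 × 1837] = 158.768 K

value=158.8 K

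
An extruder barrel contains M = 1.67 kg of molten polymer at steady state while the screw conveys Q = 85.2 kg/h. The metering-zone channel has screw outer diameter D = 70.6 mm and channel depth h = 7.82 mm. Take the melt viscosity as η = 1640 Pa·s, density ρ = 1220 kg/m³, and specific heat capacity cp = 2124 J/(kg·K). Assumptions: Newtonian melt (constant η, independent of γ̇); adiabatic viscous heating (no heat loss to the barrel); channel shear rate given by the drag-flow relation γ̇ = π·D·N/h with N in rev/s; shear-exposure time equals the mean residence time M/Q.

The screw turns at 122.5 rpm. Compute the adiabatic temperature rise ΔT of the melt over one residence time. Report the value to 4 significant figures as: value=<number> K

Q_s = Q / 3600 = 85.2 / 3600 = 0.0236667 kg/s
t_res = M / Q_s = 1.67 ÷ 0.0236667 = 70.5634 s
Geometry in metres: D = 70.6 mm → 0.0706 m, h = 7.82 mm → 0.00782 m; screw speed N = 122.5 rpm = 2.04167 rev/s
γ̇ = π D N / h = (π)(0.0706)(2.04167) / 0.00782 = 57.9072 s⁻¹
ΔT = η·γ̇²·t_res/(ρ·cp) = [1640 × 57.9072² × 70.5634] / [1220 × 2124] = 149.753 K

value=149.8 K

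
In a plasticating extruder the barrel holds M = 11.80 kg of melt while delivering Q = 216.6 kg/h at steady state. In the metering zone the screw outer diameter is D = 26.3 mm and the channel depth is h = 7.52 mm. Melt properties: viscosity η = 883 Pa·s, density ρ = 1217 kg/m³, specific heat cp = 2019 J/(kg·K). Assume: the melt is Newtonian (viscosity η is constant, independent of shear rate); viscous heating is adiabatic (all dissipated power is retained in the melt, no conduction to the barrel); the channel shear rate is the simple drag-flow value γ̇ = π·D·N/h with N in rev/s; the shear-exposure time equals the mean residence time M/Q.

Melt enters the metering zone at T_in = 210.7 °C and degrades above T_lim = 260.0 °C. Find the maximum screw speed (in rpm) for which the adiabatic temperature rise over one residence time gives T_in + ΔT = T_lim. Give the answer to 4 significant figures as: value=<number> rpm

value=144.4 rpm

Convert throughput: Q = 216.6 kg/h = 216.6/3600 = 0.0601667 kg/s
t_res = M / Q_s = 11.80 ÷ 0.0601667 = 196.122 s
Geometry in SI: D = 26.3 mm → 0.0263 m, h = 7.52 mm → 0.00752 m
ΔT_a = T_lim − T_in = 260.0 − 210.7 = 49.3 K
γ̇_max² = ΔT_a·ρ·cp/(η·t_res) = 49.3·1217·2019/(883·196.122) = 699.499 s⁻²
γ̇_max = √699.499 = 26.448 s⁻¹
Solve γ̇ = πDN/h for N: N_max = γ̇_max·h/(π·D) = 26.448 × 0.00752 / (π × 0.0263) = 2.40716 rev/s = 144.43 rpm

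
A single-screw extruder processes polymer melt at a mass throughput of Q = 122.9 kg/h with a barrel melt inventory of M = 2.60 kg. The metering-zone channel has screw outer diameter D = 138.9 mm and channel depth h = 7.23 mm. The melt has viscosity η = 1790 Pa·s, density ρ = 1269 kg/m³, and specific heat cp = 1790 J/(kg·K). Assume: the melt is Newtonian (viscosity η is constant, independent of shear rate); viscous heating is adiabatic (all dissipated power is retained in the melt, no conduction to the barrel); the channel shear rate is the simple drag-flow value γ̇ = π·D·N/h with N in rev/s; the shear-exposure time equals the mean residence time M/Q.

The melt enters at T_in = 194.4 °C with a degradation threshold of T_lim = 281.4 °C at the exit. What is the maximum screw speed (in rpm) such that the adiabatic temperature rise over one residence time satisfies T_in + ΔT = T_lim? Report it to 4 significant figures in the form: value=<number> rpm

value=37.85 rpm

Convert throughput: Q = 122.9 kg/h = 122.9/3600 = 0.0341389 kg/s
t_res = M / Q_s = 2.60 / 0.0341389 = 76.1595 s
Convert to metres: D = 0.1389 m, h = 0.00723 m
ΔT_a = T_lim − T_in = 281.4 − 194.4 = 87 K
γ̇_max² = ΔT_a·ρ·cp/(η·t_res) = 87·1269·1790/(1790·76.1595) = 1449.63 s⁻²
γ̇_max = sqrt(1449.63) = 38.074 s⁻¹
Solve γ̇ = πDN/h for N: N_max = γ̇_max·h/(π·D) = 38.074 × 0.00723 / (π × 0.1389) = 0.630833 rev/s = 37.85 rpm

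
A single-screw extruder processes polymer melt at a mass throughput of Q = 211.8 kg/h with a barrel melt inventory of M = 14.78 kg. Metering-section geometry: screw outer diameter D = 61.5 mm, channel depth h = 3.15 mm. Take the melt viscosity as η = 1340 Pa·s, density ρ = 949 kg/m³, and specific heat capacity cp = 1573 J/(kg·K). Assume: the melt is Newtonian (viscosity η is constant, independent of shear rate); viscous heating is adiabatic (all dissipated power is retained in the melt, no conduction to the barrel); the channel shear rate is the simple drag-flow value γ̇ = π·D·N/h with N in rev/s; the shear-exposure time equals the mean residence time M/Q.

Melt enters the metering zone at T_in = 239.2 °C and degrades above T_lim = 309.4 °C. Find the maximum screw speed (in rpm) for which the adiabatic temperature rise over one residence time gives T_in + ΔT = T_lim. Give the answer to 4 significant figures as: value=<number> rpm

value=17.26 rpm

Throughput in SI: Q_s = 211.8 kg/h ÷ 3600 s/h = 0.0588333 kg/s
Mean residence time: t_res = M/Q_s = 14.78 kg / 0.0588333 kg/s = 251.218 s
D = 61.5 mm = 0.0615 m;  h = 3.15 mm = 0.00315 m
Allowable rise: ΔT_a = T_lim − T_in = 309.4 − 239.2 = 70.2 K
Invert ΔT = ηγ̇²t_res/(ρcp) for γ̇: γ̇_max² = ΔT_a ρ cp / (η t_res) = 70.2·949·1573 / (1340·251.218) = 311.298 s⁻²
Take the square root: γ̇_max = √(311.298) = 17.6436 s⁻¹
N_max = γ̇_max h / (πD) = 17.6436·0.00315/(π·0.0615) = 0.287656 rev/s → ×60 = 17.2594 rpm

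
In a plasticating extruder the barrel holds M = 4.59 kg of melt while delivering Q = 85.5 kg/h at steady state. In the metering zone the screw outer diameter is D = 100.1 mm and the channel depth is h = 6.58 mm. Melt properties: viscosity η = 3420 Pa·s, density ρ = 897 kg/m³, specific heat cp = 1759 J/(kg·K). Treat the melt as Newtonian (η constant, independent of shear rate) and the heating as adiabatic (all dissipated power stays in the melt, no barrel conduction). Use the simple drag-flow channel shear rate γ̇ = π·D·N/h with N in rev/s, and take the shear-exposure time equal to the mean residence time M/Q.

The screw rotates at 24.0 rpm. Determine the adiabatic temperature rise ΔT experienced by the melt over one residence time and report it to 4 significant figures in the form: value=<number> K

value=153.1 K

Q_s = Q / 3600 = 85.5 / 3600 = 0.02375 kg/s
Mean residence time: t_res = M/Q_s = 4.59 kg / 0.02375 kg/s = 193.263 s
D = 100.1 mm = 0.1001 m;  h = 6.58 mm = 0.00658 m;  N = 24.0 rpm / 60 = 0.4 rev/s
γ̇ = π·D·N / h = π · 0.1001 · 0.4 / 0.00658 = 19.1169 s⁻¹
ΔT = η·γ̇²·t_res/(ρ·cp) = [3420 × 19.1169² × 193.263] / [897 × 1759] = 153.092 K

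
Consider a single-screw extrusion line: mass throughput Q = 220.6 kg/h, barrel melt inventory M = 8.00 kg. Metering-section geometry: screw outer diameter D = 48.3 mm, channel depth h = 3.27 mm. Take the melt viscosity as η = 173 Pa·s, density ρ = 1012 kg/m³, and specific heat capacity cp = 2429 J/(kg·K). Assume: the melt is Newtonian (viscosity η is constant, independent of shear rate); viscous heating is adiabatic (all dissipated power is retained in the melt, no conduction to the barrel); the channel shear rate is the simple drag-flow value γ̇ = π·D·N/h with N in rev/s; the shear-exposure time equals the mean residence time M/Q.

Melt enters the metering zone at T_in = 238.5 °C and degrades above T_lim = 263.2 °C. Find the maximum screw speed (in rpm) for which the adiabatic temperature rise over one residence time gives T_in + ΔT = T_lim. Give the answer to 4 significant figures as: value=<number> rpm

Throughput in SI: Q_s = 220.6 kg/h ÷ 3600 s/h = 0.0612778 kg/s
t_res = M / Q_s = 8.00 ÷ 0.0612778 = 130.553 s
D = 48.3 mm = 0.0483 m;  h = 3.27 mm = 0.00327 m
ΔT_a = T_lim − T_in = 263.2 °C − 238.5 °C = 24.7 K
Invert ΔT = ηγ̇²t_res/(ρcp) for γ̇: γ̇_max² = ΔT_a ρ cp / (η t_res) = 24.7·1012·2429 / (173·130.553) = 2688.26 s⁻²
γ̇_max = sqrt(2688.26) = 51.8485 s⁻¹
Solve γ̇ = πDN/h for N: N_max = γ̇_max·h/(π·D) = 51.8485 × 0.00327 / (π × 0.0483) = 1.11734 rev/s = 67.0406 rpm

value=67.04 rpm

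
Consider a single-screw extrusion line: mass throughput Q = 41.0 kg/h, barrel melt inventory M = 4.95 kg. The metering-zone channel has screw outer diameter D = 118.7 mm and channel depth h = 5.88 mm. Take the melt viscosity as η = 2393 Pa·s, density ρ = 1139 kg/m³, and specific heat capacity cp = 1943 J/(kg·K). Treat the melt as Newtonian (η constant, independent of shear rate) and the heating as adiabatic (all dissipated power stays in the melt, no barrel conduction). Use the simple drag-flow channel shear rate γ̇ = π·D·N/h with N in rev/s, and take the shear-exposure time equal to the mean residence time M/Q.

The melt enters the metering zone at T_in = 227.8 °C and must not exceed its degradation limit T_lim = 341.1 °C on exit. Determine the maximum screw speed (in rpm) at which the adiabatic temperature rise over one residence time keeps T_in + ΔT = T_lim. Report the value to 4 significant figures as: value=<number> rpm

Throughput in SI: Q_s = 41.0 kg/h ÷ 3600 s/h = 0.0113889 kg/s
t_res = M / Q_s = 4.95 ÷ 0.0113889 = 434.634 s
Convert to metres: D = 0.1187 m, h = 0.00588 m
ΔT_a = T_lim − T_in = 341.1 °C − 227.8 °C = 113.3 K
γ̇_max² = ΔT_a·ρ·cp / (η·t_res) = [113.3 × 1139 × 1943] / [2393 × 434.634] = 241.079 s⁻²
Take the square root: γ̇_max = √(241.079) = 15.5267 s⁻¹
N_max = γ̇_max·h / (π·D) = 15.5267 · 0.00588 / (π · 0.1187) = 0.244826 rev/s = 14.6895 rpm

value=14.69 rpm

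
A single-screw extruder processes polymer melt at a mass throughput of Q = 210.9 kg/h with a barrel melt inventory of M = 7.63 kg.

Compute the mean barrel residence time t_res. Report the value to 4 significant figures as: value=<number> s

value=130.2 s

Convert throughput: Q = 210.9 kg/h = 210.9/3600 = 0.0585833 kg/s
t_res = M / Q_s = 7.63 ÷ 0.0585833 = 130.242 s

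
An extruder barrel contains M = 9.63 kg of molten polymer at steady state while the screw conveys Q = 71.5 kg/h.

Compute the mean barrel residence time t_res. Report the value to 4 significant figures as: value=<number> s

value=484.9 s

Convert throughput: Q = 71.5 kg/h = 71.5/3600 = 0.0198611 kg/s
Mean residence time: t_res = M/Q_s = 9.63 kg / 0.0198611 kg/s = 484.867 s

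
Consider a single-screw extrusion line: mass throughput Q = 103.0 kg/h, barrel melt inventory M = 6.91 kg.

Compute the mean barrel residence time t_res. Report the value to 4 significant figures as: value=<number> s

Convert throughput: Q = 103.0 kg/h = 103.0/3600 = 0.0286111 kg/s
t_res = M / Q_s = 6.91 / 0.0286111 = 241.515 s

value=241.5 s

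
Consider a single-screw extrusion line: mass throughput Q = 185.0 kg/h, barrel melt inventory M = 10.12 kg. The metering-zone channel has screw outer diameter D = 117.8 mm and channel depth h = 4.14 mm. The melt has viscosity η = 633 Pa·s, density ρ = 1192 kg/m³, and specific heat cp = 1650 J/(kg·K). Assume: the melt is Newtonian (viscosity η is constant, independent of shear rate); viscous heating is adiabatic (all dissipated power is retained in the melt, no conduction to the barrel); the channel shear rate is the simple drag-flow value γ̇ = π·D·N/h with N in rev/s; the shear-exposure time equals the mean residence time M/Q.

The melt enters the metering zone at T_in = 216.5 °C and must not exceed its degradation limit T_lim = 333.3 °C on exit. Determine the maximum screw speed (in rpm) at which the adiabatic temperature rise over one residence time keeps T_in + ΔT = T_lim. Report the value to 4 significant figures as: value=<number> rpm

Convert throughput: Q = 185.0 kg/h = 185.0/3600 = 0.0513889 kg/s
Mean residence time: t_res = M/Q_s = 10.12 kg / 0.0513889 kg/s = 196.93 s
Geometry in SI: D = 117.8 mm → 0.1178 m, h = 4.14 mm → 0.00414 m
ΔT_a = T_lim − T_in = 333.3 − 216.5 = 116.8 K
γ̇_max² = ΔT_a·ρ·cp/(η·t_res) = 116.8·1192·1650/(633·196.93) = 1842.84 s⁻²
γ̇_max = √1842.84 = 42.9283 s⁻¹
N_max = γ̇_max h / (πD) = 42.9283·0.00414/(π·0.1178) = 0.48023 rev/s → ×60 = 28.8138 rpm

value=28.81 rpm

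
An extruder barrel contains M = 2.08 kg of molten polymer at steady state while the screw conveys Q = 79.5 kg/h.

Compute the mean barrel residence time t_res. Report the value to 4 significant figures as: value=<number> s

value=94.19 s

Throughput in SI: Q_s = 79.5 kg/h ÷ 3600 s/h = 0.0220833 kg/s
t_res = M / Q_s = 2.08 / 0.0220833 = 94.1887 s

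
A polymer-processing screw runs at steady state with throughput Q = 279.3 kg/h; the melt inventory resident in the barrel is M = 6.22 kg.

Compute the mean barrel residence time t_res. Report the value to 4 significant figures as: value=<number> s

Convert throughput: Q = 279.3 kg/h = 279.3/3600 = 0.0775833 kg/s
Mean residence time: t_res = M/Q_s = 6.22 kg / 0.0775833 kg/s = 80.1719 s

value=80.17 s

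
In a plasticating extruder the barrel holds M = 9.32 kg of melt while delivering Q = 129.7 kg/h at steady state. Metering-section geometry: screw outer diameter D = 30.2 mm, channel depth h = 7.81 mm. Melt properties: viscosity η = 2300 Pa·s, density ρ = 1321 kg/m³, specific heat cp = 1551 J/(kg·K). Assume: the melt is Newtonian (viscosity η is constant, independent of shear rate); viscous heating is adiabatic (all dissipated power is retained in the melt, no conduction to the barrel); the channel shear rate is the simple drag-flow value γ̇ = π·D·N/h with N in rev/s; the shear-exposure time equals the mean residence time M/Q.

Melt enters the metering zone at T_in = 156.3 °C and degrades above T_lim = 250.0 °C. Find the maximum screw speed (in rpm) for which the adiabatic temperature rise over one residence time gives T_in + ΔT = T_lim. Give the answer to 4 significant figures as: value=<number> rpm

Convert throughput: Q = 129.7 kg/h = 129.7/3600 = 0.0360278 kg/s
Mean residence time: t_res = M/Q_s = 9.32 kg / 0.0360278 kg/s = 258.689 s
D = 30.2 mm = 0.0302 m;  h = 7.81 mm = 0.00781 m
ΔT_a = T_lim − T_in = 250.0 − 156.3 = 93.7 K
γ̇_max² = ΔT_a·ρ·cp/(η·t_res) = 93.7·1321·1551/(2300·258.689) = 322.662 s⁻²
γ̇_max = √322.662 = 17.9628 s⁻¹
N_max = γ̇_max h / (πD) = 17.9628·0.00781/(π·0.0302) = 1.47866 rev/s → ×60 = 88.7196 rpm

value=88.72 rpm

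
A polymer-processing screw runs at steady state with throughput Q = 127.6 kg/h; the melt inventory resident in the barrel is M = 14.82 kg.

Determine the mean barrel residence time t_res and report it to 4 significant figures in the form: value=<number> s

value=418.1 s

Q_s = Q / 3600 = 127.6 / 3600 = 0.0354444 kg/s
t_res = M / Q_s = 14.82 ÷ 0.0354444 = 418.119 s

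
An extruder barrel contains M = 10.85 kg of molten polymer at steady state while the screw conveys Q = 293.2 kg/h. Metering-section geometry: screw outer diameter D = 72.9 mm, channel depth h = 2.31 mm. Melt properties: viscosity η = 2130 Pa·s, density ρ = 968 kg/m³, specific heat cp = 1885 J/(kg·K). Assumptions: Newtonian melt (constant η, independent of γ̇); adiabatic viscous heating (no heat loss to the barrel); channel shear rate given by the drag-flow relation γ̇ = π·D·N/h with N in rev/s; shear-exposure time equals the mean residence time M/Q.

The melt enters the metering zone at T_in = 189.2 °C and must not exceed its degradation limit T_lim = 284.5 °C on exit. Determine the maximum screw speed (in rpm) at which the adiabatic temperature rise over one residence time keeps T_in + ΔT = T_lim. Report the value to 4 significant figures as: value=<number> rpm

value=14.98 rpm

Throughput in SI: Q_s = 293.2 kg/h ÷ 3600 s/h = 0.0814444 kg/s
t_res = M / Q_s = 10.85 / 0.0814444 = 133.22 s
Geometry in SI: D = 72.9 mm → 0.0729 m, h = 2.31 mm → 0.00231 m
Allowable rise: ΔT_a = T_lim − T_in = 284.5 − 189.2 = 95.3 K
γ̇_max² = ΔT_a·ρ·cp / (η·t_res) = [95.3 × 968 × 1885] / [2130 × 133.22] = 612.818 s⁻²
Take the square root: γ̇_max = √(612.818) = 24.7552 s⁻¹
Solve γ̇ = πDN/h for N: N_max = γ̇_max·h/(π·D) = 24.7552 × 0.00231 / (π × 0.0729) = 0.24969 rev/s = 14.9814 rpm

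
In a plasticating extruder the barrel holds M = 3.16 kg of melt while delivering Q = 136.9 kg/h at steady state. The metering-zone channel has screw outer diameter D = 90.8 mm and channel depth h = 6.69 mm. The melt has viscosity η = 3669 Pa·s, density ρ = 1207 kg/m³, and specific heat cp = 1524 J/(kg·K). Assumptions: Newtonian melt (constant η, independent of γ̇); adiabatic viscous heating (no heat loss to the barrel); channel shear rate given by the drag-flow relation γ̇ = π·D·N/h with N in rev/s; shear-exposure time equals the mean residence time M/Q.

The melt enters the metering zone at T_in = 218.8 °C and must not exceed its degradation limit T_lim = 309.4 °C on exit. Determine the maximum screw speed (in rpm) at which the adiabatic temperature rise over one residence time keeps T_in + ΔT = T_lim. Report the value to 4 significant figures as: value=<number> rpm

Throughput in SI: Q_s = 136.9 kg/h ÷ 3600 s/h = 0.0380278 kg/s
Mean residence time: t_res = M/Q_s = 3.16 kg / 0.0380278 kg/s = 83.0972 s
Convert to metres: D = 0.0908 m, h = 0.00669 m
ΔT_a = T_lim − T_in = 309.4 − 218.8 = 90.6 K
γ̇_max² = ΔT_a·ρ·cp/(η·t_res) = 90.6·1207·1524/(3669·83.0972) = 546.621 s⁻²
Take the square root: γ̇_max = √(546.621) = 23.3799 s⁻¹
N_max = γ̇_max h / (πD) = 23.3799·0.00669/(π·0.0908) = 0.548319 rev/s → ×60 = 32.8992 rpm

value=32.90 rpm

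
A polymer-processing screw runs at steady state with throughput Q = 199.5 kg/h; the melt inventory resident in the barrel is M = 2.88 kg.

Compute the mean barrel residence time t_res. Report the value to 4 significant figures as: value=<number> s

Q_s = Q / 3600 = 199.5 / 3600 = 0.0554167 kg/s
t_res = M / Q_s = 2.88 / 0.0554167 = 51.9699 s

value=51.97 s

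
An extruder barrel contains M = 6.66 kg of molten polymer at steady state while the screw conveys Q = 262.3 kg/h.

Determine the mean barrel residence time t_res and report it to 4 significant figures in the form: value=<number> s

Q_s = Q / 3600 = 262.3 / 3600 = 0.0728611 kg/s
t_res = M / Q_s = 6.66 ÷ 0.0728611 = 91.4068 s

value=91.41 s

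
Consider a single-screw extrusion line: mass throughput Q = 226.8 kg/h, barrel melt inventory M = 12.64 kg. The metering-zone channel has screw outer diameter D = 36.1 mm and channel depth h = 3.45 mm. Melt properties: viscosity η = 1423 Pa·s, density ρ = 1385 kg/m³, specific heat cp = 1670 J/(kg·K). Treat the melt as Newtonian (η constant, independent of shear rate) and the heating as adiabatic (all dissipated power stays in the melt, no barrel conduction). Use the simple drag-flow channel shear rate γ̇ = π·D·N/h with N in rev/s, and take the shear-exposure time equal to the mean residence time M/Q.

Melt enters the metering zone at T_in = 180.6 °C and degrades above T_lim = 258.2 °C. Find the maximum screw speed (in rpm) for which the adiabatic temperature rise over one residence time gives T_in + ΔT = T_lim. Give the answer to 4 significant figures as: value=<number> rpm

value=45.76 rpm

Q_s = Q / 3600 = 226.8 / 3600 = 0.063 kg/s
Mean residence time: t_res = M/Q_s = 12.64 kg / 0.063 kg/s = 200.635 s
Convert to metres: D = 0.0361 m, h = 0.00345 m
ΔT_a = T_lim − T_in = 258.2 − 180.6 = 77.6 K
γ̇_max² = ΔT_a·ρ·cp / (η·t_res) = [77.6 × 1385 × 1670] / [1423 × 200.635] = 628.661 s⁻²
γ̇_max = sqrt(628.661) = 25.0731 s⁻¹
N_max = γ̇_max·h / (π·D) = 25.0731 · 0.00345 / (π · 0.0361) = 0.762729 rev/s = 45.7637 rpm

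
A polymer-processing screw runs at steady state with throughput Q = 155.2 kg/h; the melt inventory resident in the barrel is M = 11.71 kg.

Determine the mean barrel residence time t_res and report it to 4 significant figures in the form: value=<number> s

Q_s = Q / 3600 = 155.2 / 3600 = 0.0431111 kg/s
t_res = M / Q_s = 11.71 ÷ 0.0431111 = 271.624 s

value=271.6 s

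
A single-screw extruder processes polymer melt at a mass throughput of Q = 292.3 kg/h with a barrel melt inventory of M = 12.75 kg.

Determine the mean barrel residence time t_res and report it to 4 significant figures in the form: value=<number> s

value=157.0 s

Convert throughput: Q = 292.3 kg/h = 292.3/3600 = 0.0811944 kg/s
Mean residence time: t_res = M/Q_s = 12.75 kg / 0.0811944 kg/s = 157.03 s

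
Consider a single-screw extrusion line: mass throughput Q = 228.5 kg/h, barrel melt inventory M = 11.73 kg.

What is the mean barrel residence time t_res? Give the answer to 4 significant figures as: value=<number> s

Q_s = Q / 3600 = 228.5 / 3600 = 0.0634722 kg/s
t_res = M / Q_s = 11.73 ÷ 0.0634722 = 184.805 s

value=184.8 s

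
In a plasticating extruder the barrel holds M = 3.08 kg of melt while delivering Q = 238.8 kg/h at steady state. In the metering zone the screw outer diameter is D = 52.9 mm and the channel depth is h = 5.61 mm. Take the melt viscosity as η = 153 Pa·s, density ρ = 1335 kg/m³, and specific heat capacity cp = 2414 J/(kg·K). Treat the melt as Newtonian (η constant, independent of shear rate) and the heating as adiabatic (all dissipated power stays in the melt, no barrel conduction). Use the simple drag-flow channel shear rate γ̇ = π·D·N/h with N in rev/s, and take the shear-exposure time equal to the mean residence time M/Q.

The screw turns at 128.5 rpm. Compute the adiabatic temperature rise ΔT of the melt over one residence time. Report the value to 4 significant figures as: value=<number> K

value=8.873 K

Q_s = Q / 3600 = 238.8 / 3600 = 0.0663333 kg/s
t_res = M / Q_s = 3.08 ÷ 0.0663333 = 46.4322 s
Convert to SI: D = 0.0529 m, h = 0.00561 m, N = 128.5/60 = 2.14167 rev/s
γ̇ = π D N / h = (π)(0.0529)(2.14167) / 0.00561 = 63.4446 s⁻¹
ΔT = η·γ̇²·t_res / (ρ·cp) = 153 · (63.4446)² · 46.4322 / (1335 · 2414) = 8.87321 K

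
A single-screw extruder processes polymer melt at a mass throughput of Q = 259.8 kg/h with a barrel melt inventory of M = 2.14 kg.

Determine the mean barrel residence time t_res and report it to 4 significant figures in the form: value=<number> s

Convert throughput: Q = 259.8 kg/h = 259.8/3600 = 0.0721667 kg/s
t_res = M / Q_s = 2.14 ÷ 0.0721667 = 29.6536 s

value=29.65 s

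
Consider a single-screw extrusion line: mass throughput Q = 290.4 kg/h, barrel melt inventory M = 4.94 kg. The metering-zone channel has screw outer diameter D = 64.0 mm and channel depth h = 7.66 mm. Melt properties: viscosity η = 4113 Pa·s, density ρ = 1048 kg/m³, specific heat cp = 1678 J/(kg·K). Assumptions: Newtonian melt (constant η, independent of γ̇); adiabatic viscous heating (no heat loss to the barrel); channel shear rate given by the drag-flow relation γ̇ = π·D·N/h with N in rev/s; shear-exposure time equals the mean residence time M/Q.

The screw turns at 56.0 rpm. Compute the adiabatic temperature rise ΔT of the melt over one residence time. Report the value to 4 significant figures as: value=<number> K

value=85.96 K

Throughput in SI: Q_s = 290.4 kg/h ÷ 3600 s/h = 0.0806667 kg/s
t_res = M / Q_s = 4.94 / 0.0806667 = 61.2397 s
Geometry in metres: D = 64.0 mm → 0.064 m, h = 7.66 mm → 0.00766 m; screw speed N = 56.0 rpm = 0.933333 rev/s
γ̇ = π D N / h = (π)(0.064)(0.933333) / 0.00766 = 24.4984 s⁻¹
ΔT = η·γ̇²·t_res / (ρ·cp) = 4113 · (24.4984)² · 61.2397 / (1048 · 1678) = 85.9635 K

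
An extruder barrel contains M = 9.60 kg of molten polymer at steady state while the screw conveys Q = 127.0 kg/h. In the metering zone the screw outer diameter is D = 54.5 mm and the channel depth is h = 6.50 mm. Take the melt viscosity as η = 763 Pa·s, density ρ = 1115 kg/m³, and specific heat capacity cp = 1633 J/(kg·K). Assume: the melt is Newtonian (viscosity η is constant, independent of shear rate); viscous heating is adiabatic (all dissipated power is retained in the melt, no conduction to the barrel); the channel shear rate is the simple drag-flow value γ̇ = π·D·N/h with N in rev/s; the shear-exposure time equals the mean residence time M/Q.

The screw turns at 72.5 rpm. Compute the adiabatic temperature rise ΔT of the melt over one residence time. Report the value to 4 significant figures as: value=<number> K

Throughput in SI: Q_s = 127.0 kg/h ÷ 3600 s/h = 0.0352778 kg/s
t_res = M / Q_s = 9.60 / 0.0352778 = 272.126 s
Convert to SI: D = 0.0545 m, h = 0.0065 m, N = 72.5/60 = 1.20833 rev/s
Shear rate: γ̇ = πDN/h = π·0.0545·1.20833/0.0065 = 31.8288 s⁻¹
ΔT = η·γ̇²·t_res / (ρ·cp) = 763 · (31.8288)² · 272.126 / (1115 · 1633) = 115.524 K

value=115.5 K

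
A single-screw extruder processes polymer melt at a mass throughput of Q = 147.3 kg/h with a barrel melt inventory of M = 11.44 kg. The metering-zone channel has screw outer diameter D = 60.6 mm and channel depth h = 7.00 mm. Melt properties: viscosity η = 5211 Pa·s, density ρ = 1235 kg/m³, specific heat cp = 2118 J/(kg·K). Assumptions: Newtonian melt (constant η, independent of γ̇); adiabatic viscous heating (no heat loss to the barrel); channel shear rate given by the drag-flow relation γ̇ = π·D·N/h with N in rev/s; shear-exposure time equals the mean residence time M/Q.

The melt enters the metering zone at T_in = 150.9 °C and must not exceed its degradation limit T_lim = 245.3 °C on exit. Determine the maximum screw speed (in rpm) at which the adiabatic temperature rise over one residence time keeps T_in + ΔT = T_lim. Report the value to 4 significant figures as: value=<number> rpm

Q_s = Q / 3600 = 147.3 / 3600 = 0.0409167 kg/s
t_res = M / Q_s = 11.44 ÷ 0.0409167 = 279.593 s
Geometry in SI: D = 60.6 mm → 0.0606 m, h = 7.00 mm → 0.007 m
ΔT_a = T_lim − T_in = 245.3 − 150.9 = 94.4 K
γ̇_max² = ΔT_a·ρ·cp / (η·t_res) = [94.4 × 1235 × 2118] / [5211 × 279.593] = 169.48 s⁻²
γ̇_max = sqrt(169.48) = 13.0184 s⁻¹
N_max = γ̇_max·h / (π·D) = 13.0184 · 0.007 / (π · 0.0606) = 0.478668 rev/s = 28.7201 rpm

value=28.72 rpm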